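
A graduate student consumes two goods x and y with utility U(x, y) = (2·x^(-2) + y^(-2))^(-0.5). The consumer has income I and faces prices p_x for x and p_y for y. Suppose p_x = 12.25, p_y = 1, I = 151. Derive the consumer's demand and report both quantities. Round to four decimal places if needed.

x* = 10.7247, y* = 19.6225

From the CES first-order condition, 2·(y/x)^(3) = p_x/p_y.
Hence y/x = ((1/2)·p_x/p_y)^(1/(3)), i.e. raised to the 1/3 power.
Substitute y = (y/x)·x into the budget: x* = I/(p_x + p_y·(y/x)).
Numerically y/x = 1.829653, so x* = 151/(12.25 + 1·1.829653) = 10.7247 and y* = 1.829653·10.7247 = 19.6225.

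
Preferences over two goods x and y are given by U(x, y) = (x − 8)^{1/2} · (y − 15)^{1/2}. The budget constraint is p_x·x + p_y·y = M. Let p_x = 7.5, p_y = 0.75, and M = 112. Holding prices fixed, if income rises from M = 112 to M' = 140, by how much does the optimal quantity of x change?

Let x' = x−8, y' = y−15. MRS = y'/x' = p_x/p_y.
After buying the subsistence bundle (8, 15), a share 0.5 of the remaining income goes to x: x* = 8 + 0.5·(M − 8p_x − 15p_y)/p_x.
Discretionary income = 112 − 8·7.5 − 15·0.75 = 40.75; x* = 8 + 0.5·40.75/7.5 = 10.7167.
At M' = 140: x* = 12.5833. Change: 12.5833 − 10.7167 = 1.8667.

Δx* = 1.8667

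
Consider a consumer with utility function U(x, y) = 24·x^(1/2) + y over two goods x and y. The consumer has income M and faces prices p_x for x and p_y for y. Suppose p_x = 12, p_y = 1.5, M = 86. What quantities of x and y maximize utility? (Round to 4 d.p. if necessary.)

Utility is quasi-linear in y; the FOC for x is 12/√x = p_x/p_y.
Thus x* = (12·p_y/p_x)² — independent of M — with the rest of income spent on y.
Plugging in: x* = (12·1.5/12)² = 2.25, y* = 39.3333.

x* = 2.25, y* = 39.3333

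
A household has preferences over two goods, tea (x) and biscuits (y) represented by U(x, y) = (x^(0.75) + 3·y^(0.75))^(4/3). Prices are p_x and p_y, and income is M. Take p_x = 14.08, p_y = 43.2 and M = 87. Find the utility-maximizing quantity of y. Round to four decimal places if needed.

MU_x ∝ x^(-0.25), MU_y ∝ 3·y^(-0.25), so MRS = (1/3)·(y/x)^(0.25) = p_x/p_y.
Hence y/x = (3·p_x/p_y)^(1/(0.25)), i.e. raised to the 4 power.
Substitute y = (y/x)·x into the budget: x* = M/(p_x + p_y·(y/x)).
Numerically y/x = 0.91403, so x* = 87/(14.08 + 43.2·0.91403) = 1.6242 and y* = 0.91403·1.6242 = 1.4845.

y* = 1.4845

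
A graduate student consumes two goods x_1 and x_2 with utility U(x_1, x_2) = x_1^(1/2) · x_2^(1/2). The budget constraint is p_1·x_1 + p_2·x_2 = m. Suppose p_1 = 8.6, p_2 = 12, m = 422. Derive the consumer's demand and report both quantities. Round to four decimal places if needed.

x_1* = 24.5349, x_2* = 17.5833

MU_x_1/MU_x_2 = (0.5·x_2)/(0.5·x_1); tangency sets this equal to p_1/p_2.
So 0.5·p_2·x_2 = 0.5·p_1·x_1; combined with the budget, a share 0.5 of income goes to x_1.
Demand: x_1*(p_1,p_2,m) = 0.5·m/p_1 and x_2* = 0.5·m/p_2.
At p_1=8.6, p_2=12, m=422: x_1* = 0.5·422/8.6 = 24.5349, x_2* = 17.5833.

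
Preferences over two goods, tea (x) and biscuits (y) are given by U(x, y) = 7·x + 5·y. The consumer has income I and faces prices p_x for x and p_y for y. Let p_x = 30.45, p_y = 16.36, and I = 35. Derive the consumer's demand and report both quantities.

x* = 0, y* = 2.1394

Perfect substitutes: compare marginal utility per dollar. 7/p_x vs 5/p_y → 0.2299 vs 0.3056.
y gives more utility per dollar, so spend all income on y: y* = I/p_y, x* = 0.
Numerically: x* = 0, y* = 2.1394.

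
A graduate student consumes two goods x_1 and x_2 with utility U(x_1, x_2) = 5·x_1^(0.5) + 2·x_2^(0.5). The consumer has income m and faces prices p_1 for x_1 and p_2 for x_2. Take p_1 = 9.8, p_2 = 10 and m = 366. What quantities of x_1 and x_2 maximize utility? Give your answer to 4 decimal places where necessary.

MRS = MU_x_1/MU_x_2 = (5/2)·(x_2/x_1)^(0.5). Set equal to p_1/p_2.
Hence x_2/x_1 = ((2/5)·p_1/p_2)^(1/(0.5)), i.e. raised to the 2 power.
With the ratio pinned down, the budget gives x_1* = m/(p_1 + p_2·(x_2/x_1)) and x_2* = (x_2/x_1)·x_1*.
Numerically x_2/x_1 = 0.153664, so x_1* = 366/(9.8 + 10·0.153664) = 32.2847 and x_2* = 0.153664·32.2847 = 4.961.

x_1* = 32.2847, x_2* = 4.961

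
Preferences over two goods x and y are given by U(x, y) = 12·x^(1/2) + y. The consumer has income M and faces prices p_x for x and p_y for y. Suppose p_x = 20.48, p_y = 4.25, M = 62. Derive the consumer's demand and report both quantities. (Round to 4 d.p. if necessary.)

Set MRS = p_x/p_y: 6·x^(−1/2) = p_x/p_y.
Thus x* = (6·p_y/p_x)² — independent of M — with the rest of income spent on y.
Plugging in: x* = (6·4.25/20.48)² = 1.5503, y* = 7.1175.

x* = 1.5503, y* = 7.1175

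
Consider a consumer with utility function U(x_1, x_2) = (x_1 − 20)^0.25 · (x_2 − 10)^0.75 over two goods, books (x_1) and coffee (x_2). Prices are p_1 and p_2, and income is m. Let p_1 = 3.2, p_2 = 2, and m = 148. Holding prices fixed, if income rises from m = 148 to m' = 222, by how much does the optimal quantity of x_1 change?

Δx_1* = 5.7812

MRS = (1/3)·(x_2−10)/(x_1−20). Tangency with p_1/p_2 gives x_2−10 = 3·(p_1/p_2)·(x_1−20).
After buying the subsistence bundle (20, 10), a share 0.25 of the remaining income goes to x_1: x_1* = 20 + 0.25·(m − 20p_1 − 10p_2)/p_1.
Discretionary income = 148 − 20·3.2 − 10·2 = 64; x_1* = 20 + 0.25·64/3.2 = 25.
At m' = 222: x_1* = 30.7812. Change: 30.7812 − 25 = 5.7812.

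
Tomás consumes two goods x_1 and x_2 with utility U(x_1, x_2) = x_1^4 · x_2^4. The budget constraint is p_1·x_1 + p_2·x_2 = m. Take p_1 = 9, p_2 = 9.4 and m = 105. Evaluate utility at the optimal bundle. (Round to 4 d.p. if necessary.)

MU_x_1/MU_x_2 = (4·x_2)/(4·x_1); tangency sets this equal to p_1/p_2.
Rearranging, p_2·x_2 = p_1·x_1. Substituting into the budget gives p_1·x_1·(1 + 1) = m.
Demand: x_1*(p_1,p_2,m) = 0.5·m/p_1 and x_2* = 0.5·m/p_2.
At p_1=9, p_2=9.4, m=105: x_1* = 0.5·105/9 = 5.8333, x_2* = 5.5851.
Utility at the optimum: U(5.8333, 5.5851) = 1126660.2577.

V = 1126660.2577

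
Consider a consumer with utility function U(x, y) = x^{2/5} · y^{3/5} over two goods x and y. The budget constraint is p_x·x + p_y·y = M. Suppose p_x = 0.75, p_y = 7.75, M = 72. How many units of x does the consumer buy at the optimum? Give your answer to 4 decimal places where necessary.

x* = 38.4

Tangency: MRS = (2/3)·y/x = p_x/p_y.
Rearranging, p_y·y = (3/2)·p_x·x. Substituting into the budget gives p_x·x·(1 + (3/2)) = M.
Demand: x*(p_x,p_y,M) = 0.4·M/p_x and y* = 0.6·M/p_y.
At p_x=0.75, p_y=7.75, M=72: x* = 0.4·72/0.75 = 38.4.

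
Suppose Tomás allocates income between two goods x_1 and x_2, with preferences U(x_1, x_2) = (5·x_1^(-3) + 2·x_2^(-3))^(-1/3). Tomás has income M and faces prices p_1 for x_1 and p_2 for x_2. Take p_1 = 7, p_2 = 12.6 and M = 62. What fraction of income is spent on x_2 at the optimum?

share on x_2 = 0.5527

From the CES first-order condition, (5/2)·(x_2/x_1)^(4) = p_1/p_2.
Hence x_2/x_1 = ((2/5)·p_1/p_2)^(1/(4)), i.e. raised to the 0.25 power.
Substitute x_2 = (x_2/x_1)·x_1 into the budget: x_1* = M/(p_1 + p_2·(x_2/x_1)).
Numerically x_2/x_1 = 0.686589, so x_1* = 62/(7 + 12.6·0.686589) = 3.9614 and x_2* = 0.686589·3.9614 = 2.7199.
Expenditure on x_2: 12.6·2.7199 = 34.2702; share = 0.5527.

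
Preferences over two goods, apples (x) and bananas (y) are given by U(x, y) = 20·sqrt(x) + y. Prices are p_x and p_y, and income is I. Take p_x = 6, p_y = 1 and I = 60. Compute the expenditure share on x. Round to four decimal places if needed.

Plugging in: x* = (10·1/6)² = 2.7778, y* = 43.3333.
Expenditure on x: 6·2.7778 = 16.6667; share = 0.2778.

share on x = 0.2778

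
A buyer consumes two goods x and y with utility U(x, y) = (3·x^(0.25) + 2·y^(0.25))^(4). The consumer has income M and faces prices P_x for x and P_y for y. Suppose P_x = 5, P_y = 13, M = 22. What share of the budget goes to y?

share on y = 0.2975

From the CES first-order condition, (3/2)·(y/x)^(0.75) = P_x/P_y.
Hence y/x = ((2/3)·P_x/P_y)^(1/(0.75)), i.e. raised to the 4/3 power.
With the ratio pinned down, the budget gives x* = M/(P_x + P_y·(y/x)) and y* = (y/x)·x*.
Numerically y/x = 0.162897, so x* = 22/(5 + 13·0.162897) = 3.0909 and y* = 0.162897·3.0909 = 0.5035.
Expenditure on y: 13·0.5035 = 6.5455; share = 0.2975.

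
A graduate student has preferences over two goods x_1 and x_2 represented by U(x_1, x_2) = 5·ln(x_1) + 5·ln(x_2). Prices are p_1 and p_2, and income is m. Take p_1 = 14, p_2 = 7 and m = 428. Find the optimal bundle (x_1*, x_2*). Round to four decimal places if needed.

The MRS is x_2/x_1. Set MRS = p_1/p_2.
Rearranging, p_2·x_2 = p_1·x_1. Substituting into the budget gives p_1·x_1·(1 + 1) = m.
Demand: x_1*(p_1,p_2,m) = 0.5·m/p_1 and x_2* = 0.5·m/p_2.
At p_1=14, p_2=7, m=428: x_1* = 0.5·428/14 = 15.2857, x_2* = 30.5714.

x_1* = 15.2857, x_2* = 30.5714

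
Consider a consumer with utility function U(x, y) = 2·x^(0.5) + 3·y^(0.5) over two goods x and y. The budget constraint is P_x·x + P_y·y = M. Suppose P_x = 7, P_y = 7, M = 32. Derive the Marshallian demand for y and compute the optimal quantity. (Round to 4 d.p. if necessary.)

y* = 3.1648

With the ratio pinned down, the budget gives x* = M/(P_x + P_y·(y/x)) and y* = (y/x)·x*.
Numerically y/x = 2.25, so x* = 32/(7 + 7·2.25) = 1.4066 and y* = 2.25·1.4066 = 3.1648.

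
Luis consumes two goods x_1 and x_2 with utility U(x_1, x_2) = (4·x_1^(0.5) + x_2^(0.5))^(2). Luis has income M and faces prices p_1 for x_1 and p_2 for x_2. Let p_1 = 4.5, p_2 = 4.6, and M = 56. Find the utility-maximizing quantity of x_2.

MRS = MU_x_1/MU_x_2 = 4·(x_2/x_1)^(0.5). Set equal to p_1/p_2.
Hence x_2/x_1 = ((1/4)·p_1/p_2)^(1/(0.5)), i.e. raised to the 2 power.
With the ratio pinned down, the budget gives x_1* = M/(p_1 + p_2·(x_2/x_1)) and x_2* = (x_2/x_1)·x_1*.
Numerically x_2/x_1 = 0.059812, so x_1* = 56/(4.5 + 4.6·0.059812) = 11.7274 and x_2* = 0.059812·11.7274 = 0.7014.

x_2* = 0.7014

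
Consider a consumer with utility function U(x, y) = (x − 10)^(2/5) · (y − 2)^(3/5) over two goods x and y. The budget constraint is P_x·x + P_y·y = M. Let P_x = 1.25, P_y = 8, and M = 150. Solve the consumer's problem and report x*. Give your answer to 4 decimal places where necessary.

After buying the subsistence bundle (10, 2), a share 0.4 of the remaining income goes to x: x* = 10 + 0.4·(M − 10P_x − 2P_y)/P_x.
Discretionary income = 150 − 10·1.25 − 2·8 = 121.5; x* = 10 + 0.4·121.5/1.25 = 48.88.

x* = 48.88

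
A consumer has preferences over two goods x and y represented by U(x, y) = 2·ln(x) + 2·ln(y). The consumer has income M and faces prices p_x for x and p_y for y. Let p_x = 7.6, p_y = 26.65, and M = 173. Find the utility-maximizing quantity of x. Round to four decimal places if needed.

Tangency: MRS = y/x = p_x/p_y.
So 2·p_y·y = 2·p_x·x; combined with the budget, a share 0.5 of income goes to x.
Demand: x*(p_x,p_y,M) = 0.5·M/p_x and y* = 0.5·M/p_y.
At p_x=7.6, p_y=26.65, M=173: x* = 0.5·173/7.6 = 11.3816.

x* = 11.3816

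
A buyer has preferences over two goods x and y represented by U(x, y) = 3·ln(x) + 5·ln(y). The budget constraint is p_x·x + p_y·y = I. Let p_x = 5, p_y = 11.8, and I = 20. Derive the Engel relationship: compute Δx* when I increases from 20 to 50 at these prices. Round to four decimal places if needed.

Demand: x*(p_x,p_y,I) = 0.375·I/p_x and y* = 0.625·I/p_y.
At p_x=5, p_y=11.8, I=20: x* = 0.375·20/5 = 1.5.
At I' = 50: x* = 3.75. Change: 3.75 − 1.5 = 2.25.

Δx* = 2.25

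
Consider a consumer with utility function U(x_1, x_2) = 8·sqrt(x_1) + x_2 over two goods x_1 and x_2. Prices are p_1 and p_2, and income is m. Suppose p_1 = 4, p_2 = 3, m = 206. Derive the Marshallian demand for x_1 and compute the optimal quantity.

x_1* = 9

Utility is quasi-linear in x_2; the FOC for x_1 is 4/√x_1 = p_1/p_2.
Thus x_1* = (4·p_2/p_1)² — independent of m — with the rest of income spent on x_2.
Plugging in: x_1* = (4·3/4)² = 9.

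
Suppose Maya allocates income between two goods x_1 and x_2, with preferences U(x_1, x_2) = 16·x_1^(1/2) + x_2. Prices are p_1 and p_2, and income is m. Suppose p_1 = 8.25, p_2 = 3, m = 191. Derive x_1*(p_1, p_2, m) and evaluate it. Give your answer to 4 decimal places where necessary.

Utility is quasi-linear in x_2; the FOC for x_1 is 8/√x_1 = p_1/p_2.
Thus x_1* = (8·p_2/p_1)² — independent of m — with the rest of income spent on x_2.
Plugging in: x_1* = (8·3/8.25)² = 8.4628.

x_1* = 8.4628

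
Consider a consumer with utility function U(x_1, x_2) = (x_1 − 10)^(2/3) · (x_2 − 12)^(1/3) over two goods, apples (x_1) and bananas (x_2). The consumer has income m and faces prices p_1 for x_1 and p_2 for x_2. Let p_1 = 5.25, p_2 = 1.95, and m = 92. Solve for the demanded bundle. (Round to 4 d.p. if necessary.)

x_1* = 12.0444, x_2* = 14.7521

This is Cobb-Douglas in (x_1−10, x_2−12): tangency gives 2/3·p_2·(x_2−12) = 1/3·p_1·(x_1−10).
Substituting into the budget: x_1* = 10 + 2/3·(m − 10·p_1 − 12·p_2)/p_1, and x_2* = 12 + 1/3·(…)/p_2.
Discretionary income = 92 − 10·5.25 − 12·1.95 = 16.1; x_1* = 10 + 2/3·16.1/5.25 = 12.0444; x_2* = 12 + 1/3·16.1/1.95 = 14.7521.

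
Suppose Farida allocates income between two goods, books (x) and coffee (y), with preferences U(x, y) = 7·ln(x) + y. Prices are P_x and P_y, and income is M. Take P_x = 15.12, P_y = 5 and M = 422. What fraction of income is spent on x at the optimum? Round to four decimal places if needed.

Set MRS = P_x/P_y: (7/x)/1 = P_x/P_y.
So x*(P_x,P_y) = 7·P_y/P_x, independent of income; and y* = (M − 7·P_y)/P_y.
At the given prices: x* = 7·5/15.12 = 2.3148, and y* = 77.4.
Expenditure on x: 15.12·2.3148 = 35; share = 0.0829.

share on x = 0.0829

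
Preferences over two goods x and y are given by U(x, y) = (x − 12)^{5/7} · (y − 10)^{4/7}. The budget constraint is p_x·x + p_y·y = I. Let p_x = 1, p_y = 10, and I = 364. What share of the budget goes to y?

share on y = 0.5824

This is Cobb-Douglas in (x−12, y−10): tangency gives 5/7·p_y·(y−10) = 4/7·p_x·(x−12).
After buying the subsistence bundle (12, 10), a share 5/9 of the remaining income goes to x: x* = 12 + 5/9·(I − 12p_x − 10p_y)/p_x.
Discretionary income = 364 − 12·1 − 10·10 = 252; x* = 12 + 5/9·252/1 = 152; y* = 10 + 4/9·252/10 = 21.2.
Expenditure on y: 10·21.2 = 212; share = 0.5824.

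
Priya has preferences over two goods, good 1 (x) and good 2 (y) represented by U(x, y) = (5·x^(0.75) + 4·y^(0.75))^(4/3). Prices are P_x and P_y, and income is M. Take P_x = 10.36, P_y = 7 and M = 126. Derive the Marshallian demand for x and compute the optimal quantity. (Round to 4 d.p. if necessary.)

MRS = MU_x/MU_y = (5/4)·(y/x)^(0.25). Set equal to P_x/P_y.
Hence y/x = ((4/5)·P_x/P_y)^(1/(0.25)), i.e. raised to the 4 power.
With the ratio pinned down, the budget gives x* = M/(P_x + P_y·(y/x)) and y* = (y/x)·x*.
Numerically y/x = 1.9652, so x* = 126/(10.36 + 7·1.9652) = 5.2247.

x* = 5.2247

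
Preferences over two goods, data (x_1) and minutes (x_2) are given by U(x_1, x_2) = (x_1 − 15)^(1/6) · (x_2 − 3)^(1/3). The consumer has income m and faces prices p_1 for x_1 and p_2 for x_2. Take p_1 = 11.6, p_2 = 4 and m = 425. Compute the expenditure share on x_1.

This is Cobb-Douglas in (x_1−15, x_2−3): tangency gives 1/6·p_2·(x_2−3) = 1/3·p_1·(x_1−15).
Substituting into the budget: x_1* = 15 + 1/3·(m − 15·p_1 − 3·p_2)/p_1, and x_2* = 3 + 2/3·(…)/p_2.
Discretionary income = 425 − 15·11.6 − 3·4 = 239; x_1* = 15 + 1/3·239/11.6 = 21.8678; x_2* = 3 + 2/3·239/4 = 42.8333.
Expenditure on x_1: 11.6·21.8678 = 253.6667; share = 0.5969.

share on x_1 = 0.5969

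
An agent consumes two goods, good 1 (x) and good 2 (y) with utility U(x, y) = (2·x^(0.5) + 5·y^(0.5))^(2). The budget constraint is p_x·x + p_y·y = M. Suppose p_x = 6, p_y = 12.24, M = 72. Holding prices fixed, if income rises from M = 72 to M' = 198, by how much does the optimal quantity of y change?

MRS = MU_x/MU_y = (2/5)·(y/x)^(0.5). Set equal to p_x/p_y.
Solve for the ratio: y/x = [(5/2)·p_x/p_y]^(2).
Substitute y = (y/x)·x into the budget: x* = M/(p_x + p_y·(y/x)).
Numerically y/x = 1.501826, so x* = 72/(6 + 12.24·1.501826) = 2.953 and y* = 1.501826·2.953 = 4.4348.
At M' = 198: y* = 12.1958. Change: 12.1958 − 4.4348 = 7.7609.

Δy* = 7.7609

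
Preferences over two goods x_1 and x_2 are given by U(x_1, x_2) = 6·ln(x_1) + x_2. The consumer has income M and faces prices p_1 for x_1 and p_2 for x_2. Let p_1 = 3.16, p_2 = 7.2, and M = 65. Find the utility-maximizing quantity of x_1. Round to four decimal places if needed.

MU_x_1 = 6/x_1, MU_x_2 = 1. Tangency: 6/x_1 = p_1/p_2.
So x_1*(p_1,p_2) = 6·p_2/p_1, independent of income; and x_2* = (M − 6·p_2)/p_2.
At the given prices: x_1* = 6·7.2/3.16 = 13.6709.

x_1* = 13.6709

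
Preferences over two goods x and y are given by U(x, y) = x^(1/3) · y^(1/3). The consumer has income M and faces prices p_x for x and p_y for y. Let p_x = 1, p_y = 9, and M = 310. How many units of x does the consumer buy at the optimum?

x* = 155

MU_x/MU_y = (1/3·y)/(1/3·x); tangency sets this equal to p_x/p_y.
Rearranging, p_y·y = p_x·x. Substituting into the budget gives p_x·x·(1 + 1) = M.
Demand: x*(p_x,p_y,M) = 0.5·M/p_x and y* = 0.5·M/p_y.
At p_x=1, p_y=9, M=310: x* = 0.5·310/1 = 155.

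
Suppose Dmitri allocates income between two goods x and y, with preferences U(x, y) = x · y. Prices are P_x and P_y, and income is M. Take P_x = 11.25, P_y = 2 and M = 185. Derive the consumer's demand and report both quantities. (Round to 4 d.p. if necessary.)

Demand: x*(P_x,P_y,M) = 0.5·M/P_x and y* = 0.5·M/P_y.
At P_x=11.25, P_y=2, M=185: x* = 0.5·185/11.25 = 8.2222, y* = 46.25.

x* = 8.2222, y* = 46.25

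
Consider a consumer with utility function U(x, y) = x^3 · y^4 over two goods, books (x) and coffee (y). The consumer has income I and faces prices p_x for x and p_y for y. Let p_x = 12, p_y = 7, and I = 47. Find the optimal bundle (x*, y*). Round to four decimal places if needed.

x* = 1.6786, y* = 3.8367

MU_x/MU_y = (3·y)/(4·x); tangency sets this equal to p_x/p_y.
Rearranging, p_y·y = (4/3)·p_x·x. Substituting into the budget gives p_x·x·(1 + (4/3)) = I.
Demand: x*(p_x,p_y,I) = 3/7·I/p_x and y* = 4/7·I/p_y.
At p_x=12, p_y=7, I=47: x* = 3/7·47/12 = 1.6786, y* = 3.8367.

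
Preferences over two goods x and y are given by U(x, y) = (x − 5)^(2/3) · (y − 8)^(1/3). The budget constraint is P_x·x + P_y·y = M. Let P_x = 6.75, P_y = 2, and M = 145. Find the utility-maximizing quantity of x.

x* = 14.4074

This is Cobb-Douglas in (x−5, y−8): tangency gives 2/3·P_y·(y−8) = 1/3·P_x·(x−5).
Substituting into the budget: x* = 5 + 2/3·(M − 5·P_x − 8·P_y)/P_x, and y* = 8 + 1/3·(…)/P_y.
Discretionary income = 145 − 5·6.75 − 8·2 = 95.25; x* = 5 + 2/3·95.25/6.75 = 14.4074.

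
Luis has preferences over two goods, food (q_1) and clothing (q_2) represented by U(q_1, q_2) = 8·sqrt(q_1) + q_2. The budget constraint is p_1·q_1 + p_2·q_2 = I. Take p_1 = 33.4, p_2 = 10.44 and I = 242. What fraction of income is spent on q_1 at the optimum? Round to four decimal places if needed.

share on q_1 = 0.2158

Solve: √q_1 = 4·p_2/p_1, so q_1*(p_1,p_2) = (4·p_2/p_1)², and q_2* = (I − p_1·q_1*)/p_2.
Plugging in: q_1* = (4·10.44/33.4)² = 1.5632, q_2* = 18.1789.
Expenditure on q_1: 33.4·1.5632 = 52.2125; share = 0.2158.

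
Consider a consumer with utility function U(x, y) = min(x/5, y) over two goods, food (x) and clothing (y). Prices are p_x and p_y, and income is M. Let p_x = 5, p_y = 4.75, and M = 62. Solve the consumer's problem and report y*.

With perfect complements, no substitution: consume in ratio x:y = 5:1.
Budget: p_x·x + p_y·(1/5)·x = M, so (5·p_x + p_y)·x = 5·M.
Demand: x*(p_x,p_y,M) = 5·M/(5·p_x + p_y), y* = M/(5·p_x + p_y).
Here 5·5 + 4.75 = 29.75, giving y* = 2.084.

y* = 2.084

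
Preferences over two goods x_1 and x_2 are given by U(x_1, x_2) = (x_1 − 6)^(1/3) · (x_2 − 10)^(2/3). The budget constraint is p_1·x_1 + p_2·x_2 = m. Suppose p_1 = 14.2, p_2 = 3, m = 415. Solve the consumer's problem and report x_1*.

MRS = (1/2)·(x_2−10)/(x_1−6). Tangency with p_1/p_2 gives x_2−10 = 2·(p_1/p_2)·(x_1−6).
After buying the subsistence bundle (6, 10), a share 1/3 of the remaining income goes to x_1: x_1* = 6 + 1/3·(m − 6p_1 − 10p_2)/p_1.
Discretionary income = 415 − 6·14.2 − 10·3 = 299.8; x_1* = 6 + 1/3·299.8/14.2 = 13.0376.

x_1* = 13.0376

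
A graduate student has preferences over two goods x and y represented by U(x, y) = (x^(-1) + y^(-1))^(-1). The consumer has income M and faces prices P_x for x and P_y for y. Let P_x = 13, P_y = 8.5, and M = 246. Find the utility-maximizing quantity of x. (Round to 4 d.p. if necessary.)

x* = 10.4628

MRS = MU_x/MU_y = (y/x)^(2). Set equal to P_x/P_y.
Hence y/x = (P_x/P_y)^(1/(2)), i.e. raised to the 0.5 power.
With the ratio pinned down, the budget gives x* = M/(P_x + P_y·(y/x)) and y* = (y/x)·x*.
Numerically y/x = 1.236694, so x* = 246/(13 + 8.5·1.236694) = 10.4628.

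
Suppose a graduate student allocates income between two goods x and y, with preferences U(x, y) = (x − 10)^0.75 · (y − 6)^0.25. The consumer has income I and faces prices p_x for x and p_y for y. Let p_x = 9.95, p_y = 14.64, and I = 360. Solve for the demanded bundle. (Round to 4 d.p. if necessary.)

x* = 23.0146, y* = 8.9484

Let x' = x−10, y' = y−6. MRS = 3·y'/x' = p_x/p_y.
Substituting into the budget: x* = 10 + 0.75·(I − 10·p_x − 6·p_y)/p_x, and y* = 6 + 0.25·(…)/p_y.
Discretionary income = 360 − 10·9.95 − 6·14.64 = 172.66; x* = 10 + 0.75·172.66/9.95 = 23.0146; y* = 6 + 0.25·172.66/14.64 = 8.9484.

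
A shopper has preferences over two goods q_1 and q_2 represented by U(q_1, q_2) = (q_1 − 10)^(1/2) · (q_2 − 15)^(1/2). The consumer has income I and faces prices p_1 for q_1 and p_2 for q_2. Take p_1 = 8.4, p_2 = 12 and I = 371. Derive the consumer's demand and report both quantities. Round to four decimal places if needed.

MRS = (q_2−15)/(q_1−10). Tangency with p_1/p_2 gives q_2−15 = (p_1/p_2)·(q_1−10).
Substituting into the budget: q_1* = 10 + 0.5·(I − 10·p_1 − 15·p_2)/p_1, and q_2* = 15 + 0.5·(…)/p_2.
Discretionary income = 371 − 10·8.4 − 15·12 = 107; q_1* = 10 + 0.5·107/8.4 = 16.369; q_2* = 15 + 0.5·107/12 = 19.4583.

q_1* = 16.369, q_2* = 19.4583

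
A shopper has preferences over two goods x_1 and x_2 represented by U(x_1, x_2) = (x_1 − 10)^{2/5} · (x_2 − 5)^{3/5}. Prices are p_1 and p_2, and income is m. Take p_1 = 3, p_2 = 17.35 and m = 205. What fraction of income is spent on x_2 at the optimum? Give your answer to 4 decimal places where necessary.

This is Cobb-Douglas in (x_1−10, x_2−5): tangency gives 0.4·p_2·(x_2−5) = 0.6·p_1·(x_1−10).
Substituting into the budget: x_1* = 10 + 0.4·(m − 10·p_1 − 5·p_2)/p_1, and x_2* = 5 + 0.6·(…)/p_2.
Discretionary income = 205 − 10·3 − 5·17.35 = 88.25; x_1* = 10 + 0.4·88.25/3 = 21.7667; x_2* = 5 + 0.6·88.25/17.35 = 8.0519.
Expenditure on x_2: 17.35·8.0519 = 139.7; share = 0.6815.

share on x_2 = 0.6815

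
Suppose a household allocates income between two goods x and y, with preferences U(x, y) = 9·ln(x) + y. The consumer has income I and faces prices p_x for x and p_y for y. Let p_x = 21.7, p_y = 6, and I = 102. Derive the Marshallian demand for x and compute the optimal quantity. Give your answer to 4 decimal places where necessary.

x* = 2.4885

Set MRS = p_x/p_y: (9/x)/1 = p_x/p_y.
So x*(p_x,p_y) = 9·p_y/p_x, independent of income; and y* = (I − 9·p_y)/p_y.
At the given prices: x* = 9·6/21.7 = 2.4885.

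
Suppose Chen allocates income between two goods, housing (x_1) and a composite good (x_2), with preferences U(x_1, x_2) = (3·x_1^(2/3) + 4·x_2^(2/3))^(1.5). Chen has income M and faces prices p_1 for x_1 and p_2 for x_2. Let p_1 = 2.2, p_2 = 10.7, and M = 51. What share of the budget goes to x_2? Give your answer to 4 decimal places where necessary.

share on x_2 = 0.0911

MU_x_1 ∝ 3·x_1^(-1/3), MU_x_2 ∝ 4·x_2^(-1/3), so MRS = (3/4)·(x_2/x_1)^(1/3) = p_1/p_2.
Hence x_2/x_1 = ((4/3)·p_1/p_2)^(1/(1/3)), i.e. raised to the 3 power.
Substitute x_2 = (x_2/x_1)·x_1 into the budget: x_1* = M/(p_1 + p_2·(x_2/x_1)).
Numerically x_2/x_1 = 0.020603, so x_1* = 51/(2.2 + 10.7·0.020603) = 21.0704 and x_2* = 0.020603·21.0704 = 0.4341.
Expenditure on x_2: 10.7·0.4341 = 4.645; share = 0.0911.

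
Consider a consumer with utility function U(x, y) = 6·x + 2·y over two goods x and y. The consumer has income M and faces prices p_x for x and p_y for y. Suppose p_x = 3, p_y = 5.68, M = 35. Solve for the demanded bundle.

x* = 11.6667, y* = 0

Linear utility — the consumer picks whichever good has higher MU/price: 6/3 = 2 vs 2/5.68 = 0.3521.
x gives more utility per dollar, so spend all income on x: x* = M/p_x, y* = 0.
Numerically: x* = 11.6667, y* = 0.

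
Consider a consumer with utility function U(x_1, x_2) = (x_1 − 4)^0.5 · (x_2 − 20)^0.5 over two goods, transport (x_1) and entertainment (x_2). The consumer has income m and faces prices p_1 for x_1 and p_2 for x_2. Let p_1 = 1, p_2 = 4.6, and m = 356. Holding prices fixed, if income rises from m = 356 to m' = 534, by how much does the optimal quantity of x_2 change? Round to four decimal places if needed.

Δx_2* = 19.3478

Discretionary income = 356 − 4·1 − 20·4.6 = 260; x_2* = 20 + 0.5·260/4.6 = 48.2609.
At m' = 534: x_2* = 67.6087. Change: 67.6087 − 48.2609 = 19.3478.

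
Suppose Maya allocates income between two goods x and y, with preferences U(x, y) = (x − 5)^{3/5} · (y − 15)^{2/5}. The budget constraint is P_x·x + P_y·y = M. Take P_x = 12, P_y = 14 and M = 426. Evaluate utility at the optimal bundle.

This is Cobb-Douglas in (x−5, y−15): tangency gives 0.6·P_y·(y−15) = 0.4·P_x·(x−5).
Substituting into the budget: x* = 5 + 0.6·(M − 5·P_x − 15·P_y)/P_x, and y* = 15 + 0.4·(…)/P_y.
Discretionary income = 426 − 5·12 − 15·14 = 156; x* = 5 + 0.6·156/12 = 12.8; y* = 15 + 0.4·156/14 = 19.4571.
Utility at the optimum: U(12.8, 19.4571) = 6.2356.

V = 6.2356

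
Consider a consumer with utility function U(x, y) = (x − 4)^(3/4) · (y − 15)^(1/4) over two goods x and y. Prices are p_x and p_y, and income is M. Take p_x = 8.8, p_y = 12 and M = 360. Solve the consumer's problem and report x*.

x* = 16.3409

MRS = 3·(y−15)/(x−4). Tangency with p_x/p_y gives y−15 = (1/3)·(p_x/p_y)·(x−4).
After buying the subsistence bundle (4, 15), a share 0.75 of the remaining income goes to x: x* = 4 + 0.75·(M − 4p_x − 15p_y)/p_x.
Discretionary income = 360 − 4·8.8 − 15·12 = 144.8; x* = 4 + 0.75·144.8/8.8 = 16.3409.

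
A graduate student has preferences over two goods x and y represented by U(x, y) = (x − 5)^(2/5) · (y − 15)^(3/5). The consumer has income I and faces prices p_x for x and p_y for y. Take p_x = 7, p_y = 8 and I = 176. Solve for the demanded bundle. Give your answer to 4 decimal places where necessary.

Let x' = x−5, y' = y−15. MRS = (2/3)·y'/x' = p_x/p_y.
After buying the subsistence bundle (5, 15), a share 0.4 of the remaining income goes to x: x* = 5 + 0.4·(I − 5p_x − 15p_y)/p_x.
Discretionary income = 176 − 5·7 − 15·8 = 21; x* = 5 + 0.4·21/7 = 6.2; y* = 15 + 0.6·21/8 = 16.575.

x* = 6.2, y* = 16.575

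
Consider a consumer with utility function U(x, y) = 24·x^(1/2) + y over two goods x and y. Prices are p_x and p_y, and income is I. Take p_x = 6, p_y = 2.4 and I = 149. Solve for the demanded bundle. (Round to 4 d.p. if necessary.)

Set MRS = p_x/p_y: 12·x^(−1/2) = p_x/p_y.
Thus x* = (12·p_y/p_x)² — independent of I — with the rest of income spent on y.
Plugging in: x* = (12·2.4/6)² = 23.04, y* = 4.4833.

x* = 23.04, y* = 4.4833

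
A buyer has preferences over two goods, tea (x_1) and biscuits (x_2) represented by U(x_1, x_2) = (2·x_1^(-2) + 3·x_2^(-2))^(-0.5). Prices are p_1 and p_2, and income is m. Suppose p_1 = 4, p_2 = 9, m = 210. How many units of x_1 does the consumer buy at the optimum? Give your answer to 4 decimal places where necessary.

x_1* = 17.7033

MRS = MU_x_1/MU_x_2 = (2/3)·(x_2/x_1)^(3). Set equal to p_1/p_2.
Solve for the ratio: x_2/x_1 = [(3/2)·p_1/p_2]^(1/3).
Substitute x_2 = (x_2/x_1)·x_1 into the budget: x_1* = m/(p_1 + p_2·(x_2/x_1)).
Numerically x_2/x_1 = 0.87358, so x_1* = 210/(4 + 9·0.87358) = 17.7033.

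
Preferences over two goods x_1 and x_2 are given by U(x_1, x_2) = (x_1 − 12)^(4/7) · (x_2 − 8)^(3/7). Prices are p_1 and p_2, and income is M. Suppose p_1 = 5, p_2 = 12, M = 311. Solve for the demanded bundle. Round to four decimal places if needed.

MRS = (4/3)·(x_2−8)/(x_1−12). Tangency with p_1/p_2 gives x_2−8 = (3/4)·(p_1/p_2)·(x_1−12).
Substituting into the budget: x_1* = 12 + 4/7·(M − 12·p_1 − 8·p_2)/p_1, and x_2* = 8 + 3/7·(…)/p_2.
Discretionary income = 311 − 12·5 − 8·12 = 155; x_1* = 12 + 4/7·155/5 = 29.7143; x_2* = 8 + 3/7·155/12 = 13.5357.

x_1* = 29.7143, x_2* = 13.5357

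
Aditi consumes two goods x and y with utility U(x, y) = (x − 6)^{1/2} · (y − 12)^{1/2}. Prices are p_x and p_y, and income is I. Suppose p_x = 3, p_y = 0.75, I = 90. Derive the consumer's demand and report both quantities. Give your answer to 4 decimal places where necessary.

x* = 16.5, y* = 54

MRS = (y−12)/(x−6). Tangency with p_x/p_y gives y−12 = (p_x/p_y)·(x−6).
After buying the subsistence bundle (6, 12), a share 0.5 of the remaining income goes to x: x* = 6 + 0.5·(I − 6p_x − 12p_y)/p_x.
Discretionary income = 90 − 6·3 − 12·0.75 = 63; x* = 6 + 0.5·63/3 = 16.5; y* = 12 + 0.5·63/0.75 = 54.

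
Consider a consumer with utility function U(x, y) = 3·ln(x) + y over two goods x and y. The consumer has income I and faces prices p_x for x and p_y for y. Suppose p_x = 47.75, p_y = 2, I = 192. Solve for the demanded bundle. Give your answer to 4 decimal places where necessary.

x* = 0.1257, y* = 93

So x*(p_x,p_y) = 3·p_y/p_x, independent of income; and y* = (I − 3·p_y)/p_y.
At the given prices: x* = 3·2/47.75 = 0.1257, and y* = 93.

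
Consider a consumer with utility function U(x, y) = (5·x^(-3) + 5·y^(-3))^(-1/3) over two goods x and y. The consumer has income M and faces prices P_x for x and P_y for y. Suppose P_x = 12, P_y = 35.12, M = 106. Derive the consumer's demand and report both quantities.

x* = 2.7284, y* = 2.086

Numerically y/x = 0.764551, so x* = 106/(12 + 35.12·0.764551) = 2.7284 and y* = 0.764551·2.7284 = 2.086.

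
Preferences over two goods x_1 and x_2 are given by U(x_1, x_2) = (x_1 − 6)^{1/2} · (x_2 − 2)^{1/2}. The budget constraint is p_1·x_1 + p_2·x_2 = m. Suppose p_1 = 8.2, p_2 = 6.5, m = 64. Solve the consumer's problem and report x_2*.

Discretionary income = 64 − 6·8.2 − 2·6.5 = 1.8; x_2* = 2 + 0.5·1.8/6.5 = 2.1385.

x_2* = 2.1385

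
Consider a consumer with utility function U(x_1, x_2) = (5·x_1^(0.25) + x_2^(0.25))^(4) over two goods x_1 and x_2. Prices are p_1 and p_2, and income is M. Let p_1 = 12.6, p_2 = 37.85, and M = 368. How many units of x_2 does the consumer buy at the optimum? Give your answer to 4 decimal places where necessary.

x_2* = 0.729

Substitute x_2 = (x_2/x_1)·x_1 into the budget: x_1* = M/(p_1 + p_2·(x_2/x_1)).
Numerically x_2/x_1 = 0.026984, so x_1* = 368/(12.6 + 37.85·0.026984) = 27.0164 and x_2* = 0.026984·27.0164 = 0.729.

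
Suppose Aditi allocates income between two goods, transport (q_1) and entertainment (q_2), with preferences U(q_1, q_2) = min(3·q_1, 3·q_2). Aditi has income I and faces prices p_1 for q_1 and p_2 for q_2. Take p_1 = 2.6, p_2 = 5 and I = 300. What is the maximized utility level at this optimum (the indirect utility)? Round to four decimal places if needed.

V = 118.4211

Here 3·2.6 + 3·5 = 22.8, giving q_1* = 39.4737 and q_2* = 39.4737.
Utility at the optimum: U(39.4737, 39.4737) = 118.4211.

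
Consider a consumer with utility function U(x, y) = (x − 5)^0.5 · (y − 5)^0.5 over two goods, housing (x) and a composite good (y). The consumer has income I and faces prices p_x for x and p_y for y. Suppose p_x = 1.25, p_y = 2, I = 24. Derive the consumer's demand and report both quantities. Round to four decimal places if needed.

MRS = (y−5)/(x−5). Tangency with p_x/p_y gives y−5 = (p_x/p_y)·(x−5).
Substituting into the budget: x* = 5 + 0.5·(I − 5·p_x − 5·p_y)/p_x, and y* = 5 + 0.5·(…)/p_y.
Discretionary income = 24 − 5·1.25 − 5·2 = 7.75; x* = 5 + 0.5·7.75/1.25 = 8.1; y* = 5 + 0.5·7.75/2 = 6.9375.

x* = 8.1, y* = 6.9375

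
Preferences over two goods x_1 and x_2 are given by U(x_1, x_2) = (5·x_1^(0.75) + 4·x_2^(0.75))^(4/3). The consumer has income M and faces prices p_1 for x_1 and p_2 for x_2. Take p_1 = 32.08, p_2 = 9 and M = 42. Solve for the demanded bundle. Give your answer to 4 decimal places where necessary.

MU_x_1 ∝ 5·x_1^(-0.25), MU_x_2 ∝ 4·x_2^(-0.25), so MRS = (5/4)·(x_2/x_1)^(0.25) = p_1/p_2.
Hence x_2/x_1 = ((4/5)·p_1/p_2)^(1/(0.25)), i.e. raised to the 4 power.
Substitute x_2 = (x_2/x_1)·x_1 into the budget: x_1* = M/(p_1 + p_2·(x_2/x_1)).
Numerically x_2/x_1 = 66.119163, so x_1* = 42/(32.08 + 9·66.119163) = 0.067 and x_2* = 66.119163·0.067 = 4.428.

x_1* = 0.067, x_2* = 4.428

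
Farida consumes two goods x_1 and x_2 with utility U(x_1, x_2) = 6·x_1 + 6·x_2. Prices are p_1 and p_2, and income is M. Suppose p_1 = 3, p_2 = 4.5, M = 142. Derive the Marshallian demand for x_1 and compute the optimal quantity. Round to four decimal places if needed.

Perfect substitutes: compare marginal utility per dollar. 6/p_1 vs 6/p_2 → 2 vs 1.3333.
x_1 gives more utility per dollar, so spend all income on x_1: x_1* = M/p_1, x_2* = 0.
Numerically: x_1* = 47.3333, x_2* = 0.

x_1* = 47.3333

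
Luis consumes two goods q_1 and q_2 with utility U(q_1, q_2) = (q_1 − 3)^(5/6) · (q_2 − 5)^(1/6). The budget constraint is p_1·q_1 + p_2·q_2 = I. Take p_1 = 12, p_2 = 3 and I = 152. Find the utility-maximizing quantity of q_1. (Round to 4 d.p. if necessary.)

Let q_1' = q_1−3, q_2' = q_2−5. MRS = 5·q_2'/q_1' = p_1/p_2.
After buying the subsistence bundle (3, 5), a share 5/6 of the remaining income goes to q_1: q_1* = 3 + 5/6·(I − 3p_1 − 5p_2)/p_1.
Discretionary income = 152 − 3·12 − 5·3 = 101; q_1* = 3 + 5/6·101/12 = 10.0139.

q_1* = 10.0139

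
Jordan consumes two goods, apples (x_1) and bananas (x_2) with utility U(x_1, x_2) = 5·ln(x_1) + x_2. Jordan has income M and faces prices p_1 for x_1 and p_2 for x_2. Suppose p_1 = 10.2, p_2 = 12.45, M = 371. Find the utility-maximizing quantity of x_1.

Set MRS = p_1/p_2: (5/x_1)/1 = p_1/p_2.
So x_1*(p_1,p_2) = 5·p_2/p_1, independent of income; and x_2* = (M − 5·p_2)/p_2.
At the given prices: x_1* = 5·12.45/10.2 = 6.1029.

x_1* = 6.1029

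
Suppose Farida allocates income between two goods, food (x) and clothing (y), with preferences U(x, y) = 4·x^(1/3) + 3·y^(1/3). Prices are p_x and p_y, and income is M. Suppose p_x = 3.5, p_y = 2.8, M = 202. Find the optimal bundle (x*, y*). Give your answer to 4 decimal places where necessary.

x* = 33.4346, y* = 30.3496

MU_x ∝ 4·x^(-2/3), MU_y ∝ 3·y^(-2/3), so MRS = (4/3)·(y/x)^(2/3) = p_x/p_y.
Solve for the ratio: y/x = [(3/4)·p_x/p_y]^(1.5).
Substitute y = (y/x)·x into the budget: x* = M/(p_x + p_y·(y/x)).
Numerically y/x = 0.90773, so x* = 202/(3.5 + 2.8·0.90773) = 33.4346 and y* = 0.90773·33.4346 = 30.3496.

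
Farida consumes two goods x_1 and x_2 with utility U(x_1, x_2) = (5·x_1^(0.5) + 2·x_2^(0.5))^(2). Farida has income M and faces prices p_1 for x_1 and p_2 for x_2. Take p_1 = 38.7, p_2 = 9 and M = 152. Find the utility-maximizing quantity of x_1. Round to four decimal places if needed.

From the CES first-order condition, (5/2)·(x_2/x_1)^(0.5) = p_1/p_2.
Hence x_2/x_1 = ((2/5)·p_1/p_2)^(1/(0.5)), i.e. raised to the 2 power.
With the ratio pinned down, the budget gives x_1* = M/(p_1 + p_2·(x_2/x_1)) and x_2* = (x_2/x_1)·x_1*.
Numerically x_2/x_1 = 2.9584, so x_1* = 152/(38.7 + 9·2.9584) = 2.3268.

x_1* = 2.3268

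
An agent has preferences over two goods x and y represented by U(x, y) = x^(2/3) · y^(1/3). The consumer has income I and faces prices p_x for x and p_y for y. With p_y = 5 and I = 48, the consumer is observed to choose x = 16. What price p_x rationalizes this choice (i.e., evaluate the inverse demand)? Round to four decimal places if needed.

Tangency: MRS = 2·y/x = p_x/p_y.
Rearranging, p_y·y = (1/2)·p_x·x. Substituting into the budget gives p_x·x·(1 + (1/2)) = I.
Demand: x*(p_x,p_y,I) = 2/3·I/p_x and y* = 1/3·I/p_y.
Set x* = 16 in the demand function and solve for p_x: p_x = 2.

p_x = 2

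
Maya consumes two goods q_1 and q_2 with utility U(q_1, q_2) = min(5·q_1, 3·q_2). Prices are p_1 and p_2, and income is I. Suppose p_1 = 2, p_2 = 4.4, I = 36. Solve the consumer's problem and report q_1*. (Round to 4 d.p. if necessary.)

Demand: q_1*(p_1,p_2,I) = 3·I/(3·p_1 + 5·p_2), q_2* = 5·I/(3·p_1 + 5·p_2).
Here 3·2 + 5·4.4 = 28, giving q_1* = 3.8571.

q_1* = 3.8571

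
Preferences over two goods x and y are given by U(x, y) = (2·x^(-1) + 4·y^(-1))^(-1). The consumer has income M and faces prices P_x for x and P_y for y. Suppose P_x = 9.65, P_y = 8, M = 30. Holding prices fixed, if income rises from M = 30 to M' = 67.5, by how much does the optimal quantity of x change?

Δx* = 1.6987

MU_x ∝ 2·x^(-2), MU_y ∝ 4·y^(-2), so MRS = (1/2)·(y/x)^(2) = P_x/P_y.
Hence y/x = (2·P_x/P_y)^(1/(2)), i.e. raised to the 0.5 power.
With the ratio pinned down, the budget gives x* = M/(P_x + P_y·(y/x)) and y* = (y/x)·x*.
Numerically y/x = 1.553222, so x* = 30/(9.65 + 8·1.553222) = 1.359.
At M' = 67.5: x* = 3.0576. Change: 3.0576 − 1.359 = 1.6987.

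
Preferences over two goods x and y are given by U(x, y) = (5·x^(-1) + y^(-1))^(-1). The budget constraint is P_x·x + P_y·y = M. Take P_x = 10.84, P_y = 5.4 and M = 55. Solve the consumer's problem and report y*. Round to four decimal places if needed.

y* = 2.4436

From the CES first-order condition, 5·(y/x)^(2) = P_x/P_y.
Solve for the ratio: y/x = [(1/5)·P_x/P_y]^(0.5).
Substitute y = (y/x)·x into the budget: x* = M/(P_x + P_y·(y/x)).
Numerically y/x = 0.633626, so x* = 55/(10.84 + 5.4·0.633626) = 3.8565 and y* = 0.633626·3.8565 = 2.4436.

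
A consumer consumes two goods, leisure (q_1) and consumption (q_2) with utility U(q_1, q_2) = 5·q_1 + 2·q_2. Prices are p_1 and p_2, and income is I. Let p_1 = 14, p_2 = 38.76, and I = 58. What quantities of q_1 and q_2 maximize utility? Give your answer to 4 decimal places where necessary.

Linear utility — the consumer picks whichever good has higher MU/price: 5/14 = 0.3571 vs 2/38.76 = 0.0516.
q_1 gives more utility per dollar, so spend all income on q_1: q_1* = I/p_1, q_2* = 0.
Numerically: q_1* = 4.1429, q_2* = 0.

q_1* = 4.1429, q_2* = 0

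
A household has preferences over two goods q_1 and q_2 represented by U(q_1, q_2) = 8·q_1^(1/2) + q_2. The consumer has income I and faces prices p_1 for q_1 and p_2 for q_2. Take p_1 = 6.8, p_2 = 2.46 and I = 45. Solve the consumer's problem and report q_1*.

q_1* = 2.094

Set MRS = p_1/p_2: 4·q_1^(−1/2) = p_1/p_2.
Thus q_1* = (4·p_2/p_1)² — independent of I — with the rest of income spent on q_2.
Plugging in: q_1* = (4·2.46/6.8)² = 2.094.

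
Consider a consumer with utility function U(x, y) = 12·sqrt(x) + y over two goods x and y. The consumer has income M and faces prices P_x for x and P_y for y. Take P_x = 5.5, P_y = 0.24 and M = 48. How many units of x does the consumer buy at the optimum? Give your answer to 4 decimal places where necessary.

x* = 0.0685

Set MRS = P_x/P_y: 6·x^(−1/2) = P_x/P_y.
Thus x* = (6·P_y/P_x)² — independent of M — with the rest of income spent on y.
Plugging in: x* = (6·0.24/5.5)² = 0.0685.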